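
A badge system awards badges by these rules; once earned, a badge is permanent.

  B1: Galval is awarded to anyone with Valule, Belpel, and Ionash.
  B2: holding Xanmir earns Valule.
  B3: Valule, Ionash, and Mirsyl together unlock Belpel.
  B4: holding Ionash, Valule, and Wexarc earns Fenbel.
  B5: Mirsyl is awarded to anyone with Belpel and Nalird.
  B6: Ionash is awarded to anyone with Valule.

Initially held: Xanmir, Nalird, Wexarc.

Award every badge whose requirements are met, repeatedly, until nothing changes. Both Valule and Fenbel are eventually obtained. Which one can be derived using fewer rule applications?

Valule

Valule: With Xanmir, Valule is earned (B2). [1 rule application]
Fenbel: With Xanmir, Valule is earned (B2). With Valule, Ionash is earned (B6). With Ionash, Valule, and Wexarc, Fenbel is earned (B4). [3 rule applications]
Valule needs fewer.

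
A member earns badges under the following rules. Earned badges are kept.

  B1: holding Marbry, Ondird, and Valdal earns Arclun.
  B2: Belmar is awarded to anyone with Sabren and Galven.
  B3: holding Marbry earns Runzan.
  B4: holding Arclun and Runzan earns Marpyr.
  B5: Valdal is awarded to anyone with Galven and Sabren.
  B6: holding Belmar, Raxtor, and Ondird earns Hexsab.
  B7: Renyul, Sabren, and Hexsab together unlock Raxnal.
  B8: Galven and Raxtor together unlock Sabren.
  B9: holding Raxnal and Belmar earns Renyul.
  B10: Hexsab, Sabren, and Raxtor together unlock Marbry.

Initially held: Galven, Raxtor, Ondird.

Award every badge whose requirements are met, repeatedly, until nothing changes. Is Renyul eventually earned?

No

Renyul would need Raxnal and Belmar (B9), but Raxnal is never earned.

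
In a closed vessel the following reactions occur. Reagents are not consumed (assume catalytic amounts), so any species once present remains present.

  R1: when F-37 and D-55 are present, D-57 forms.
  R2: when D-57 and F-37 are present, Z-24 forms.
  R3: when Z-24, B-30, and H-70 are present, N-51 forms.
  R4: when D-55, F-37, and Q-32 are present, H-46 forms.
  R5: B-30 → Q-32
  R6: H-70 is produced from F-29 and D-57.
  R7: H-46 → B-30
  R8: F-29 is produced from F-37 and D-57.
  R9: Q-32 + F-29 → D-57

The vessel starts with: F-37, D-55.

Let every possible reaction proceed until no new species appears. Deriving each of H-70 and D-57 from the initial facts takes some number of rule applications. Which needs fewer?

D-57: F-37 and D-55 present → D-57 forms (R1). [1 rule application]
H-70: F-37 and D-55 present → D-57 forms (R1). F-37 and D-57 present → F-29 forms (R8). F-29 and D-57 present → H-70 forms (R6). [3 rule applications]
D-57 needs fewer.

D-57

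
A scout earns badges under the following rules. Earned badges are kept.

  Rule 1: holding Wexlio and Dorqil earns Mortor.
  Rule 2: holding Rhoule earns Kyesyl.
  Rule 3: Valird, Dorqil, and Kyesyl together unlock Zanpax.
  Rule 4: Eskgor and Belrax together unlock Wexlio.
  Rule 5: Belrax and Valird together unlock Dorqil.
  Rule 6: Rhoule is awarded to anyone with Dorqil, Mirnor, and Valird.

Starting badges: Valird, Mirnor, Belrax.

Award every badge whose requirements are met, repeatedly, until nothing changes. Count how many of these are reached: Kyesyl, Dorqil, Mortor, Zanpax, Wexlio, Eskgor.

3

With Belrax and Valird, Dorqil is earned (Rule 5).
With Dorqil, Mirnor, and Valird, Rhoule is earned (Rule 6).
With Rhoule, Kyesyl is earned (Rule 2).
With Valird, Dorqil, and Kyesyl, Zanpax is earned (Rule 3).
Kyesyl: reached.
Dorqil: reached.
Mortor would need Wexlio and Dorqil (Rule 1), but Wexlio is never earned.
Zanpax: reached.
Wexlio would need Eskgor and Belrax (Rule 4), but Eskgor is never earned.
No rule produces Eskgor, and it is not given.
Reached: Kyesyl, Dorqil, and Zanpax — 3 of the 6.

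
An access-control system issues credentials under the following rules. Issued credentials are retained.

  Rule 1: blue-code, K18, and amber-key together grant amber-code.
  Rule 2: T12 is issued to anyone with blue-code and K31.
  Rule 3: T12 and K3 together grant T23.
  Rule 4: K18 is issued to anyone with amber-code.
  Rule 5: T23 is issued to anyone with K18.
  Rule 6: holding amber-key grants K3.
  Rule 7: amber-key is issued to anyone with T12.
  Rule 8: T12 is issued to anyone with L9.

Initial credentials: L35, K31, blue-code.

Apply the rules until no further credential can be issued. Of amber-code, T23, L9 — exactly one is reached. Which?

T23

Holding blue-code and K31 grants T12 (Rule 2).
Holding T12 grants amber-key (Rule 7).
Holding amber-key grants K3 (Rule 6).
Holding T12 and K3 grants T23 (Rule 3).
No rule produces L9, and it is not given. amber-code would need blue-code, K18, and amber-key (Rule 1), but K18 is never granted.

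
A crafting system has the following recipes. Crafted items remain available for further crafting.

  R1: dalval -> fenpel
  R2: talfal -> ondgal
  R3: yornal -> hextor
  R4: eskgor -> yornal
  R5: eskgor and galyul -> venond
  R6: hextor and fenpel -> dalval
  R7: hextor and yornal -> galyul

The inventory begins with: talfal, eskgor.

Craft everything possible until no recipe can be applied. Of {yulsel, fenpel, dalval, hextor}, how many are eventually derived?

1

eskgor -> yornal (R4).
yornal -> hextor (R3).
No rule produces yulsel, and it is not given.
fenpel would need dalval (R1), but dalval is never obtained.
dalval would need hextor and fenpel (R6), but fenpel is never obtained.
hextor: reached.
Reached: hextor — 1 of the 4.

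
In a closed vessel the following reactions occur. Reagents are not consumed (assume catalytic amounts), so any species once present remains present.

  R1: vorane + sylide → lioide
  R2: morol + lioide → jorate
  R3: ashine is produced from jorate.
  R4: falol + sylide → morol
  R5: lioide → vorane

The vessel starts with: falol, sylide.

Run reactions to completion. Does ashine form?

No

ashine would need jorate (R3), but jorate never forms.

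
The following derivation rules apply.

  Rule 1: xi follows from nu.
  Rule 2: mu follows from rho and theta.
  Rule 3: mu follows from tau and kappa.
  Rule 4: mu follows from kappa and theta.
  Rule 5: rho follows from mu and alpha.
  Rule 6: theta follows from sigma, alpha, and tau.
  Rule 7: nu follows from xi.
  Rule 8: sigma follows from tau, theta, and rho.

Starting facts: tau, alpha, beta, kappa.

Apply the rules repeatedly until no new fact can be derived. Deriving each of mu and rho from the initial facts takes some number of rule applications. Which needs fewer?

mu: From tau and kappa, Rule 3 gives mu. [1 rule application]
rho: tau and kappa hold, so mu follows (Rule 3). From mu and alpha, Rule 5 gives rho. [2 rule applications]
mu needs fewer.

mu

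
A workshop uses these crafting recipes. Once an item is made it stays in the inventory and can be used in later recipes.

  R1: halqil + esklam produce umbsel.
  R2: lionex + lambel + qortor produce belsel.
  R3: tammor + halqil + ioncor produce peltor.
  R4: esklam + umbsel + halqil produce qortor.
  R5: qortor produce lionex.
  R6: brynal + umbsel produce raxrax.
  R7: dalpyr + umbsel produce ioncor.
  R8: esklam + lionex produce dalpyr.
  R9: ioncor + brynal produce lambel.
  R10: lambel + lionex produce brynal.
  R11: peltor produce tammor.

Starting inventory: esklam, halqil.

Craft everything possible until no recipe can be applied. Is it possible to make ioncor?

halqil + esklam → umbsel (R1).
Using R4, esklam, umbsel, and halqil make qortor.
qortor → lionex (R5).
esklam + lionex → dalpyr (R8).
Using R7, dalpyr and umbsel make ioncor.

Yes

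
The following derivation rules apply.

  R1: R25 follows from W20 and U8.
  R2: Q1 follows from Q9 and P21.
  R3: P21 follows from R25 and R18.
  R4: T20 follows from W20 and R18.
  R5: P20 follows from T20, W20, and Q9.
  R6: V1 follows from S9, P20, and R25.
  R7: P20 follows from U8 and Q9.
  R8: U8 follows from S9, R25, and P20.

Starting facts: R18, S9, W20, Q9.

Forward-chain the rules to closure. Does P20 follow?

Yes

W20 and R18 hold, so T20 follows (R4).
T20, W20, and Q9 hold, so P20 follows (R5).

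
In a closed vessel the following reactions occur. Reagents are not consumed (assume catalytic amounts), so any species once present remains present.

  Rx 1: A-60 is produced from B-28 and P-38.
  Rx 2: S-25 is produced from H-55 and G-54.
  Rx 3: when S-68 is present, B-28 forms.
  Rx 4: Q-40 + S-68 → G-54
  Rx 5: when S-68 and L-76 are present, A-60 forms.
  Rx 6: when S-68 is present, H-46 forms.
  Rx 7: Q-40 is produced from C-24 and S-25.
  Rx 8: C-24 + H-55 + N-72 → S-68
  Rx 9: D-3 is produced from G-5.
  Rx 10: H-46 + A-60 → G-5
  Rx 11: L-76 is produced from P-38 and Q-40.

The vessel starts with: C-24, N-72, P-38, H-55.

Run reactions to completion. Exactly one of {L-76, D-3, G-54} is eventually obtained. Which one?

D-3

C-24, H-55, and N-72 present → S-68 forms (Rx 8).
S-68 present → H-46 forms (Rx 6).
S-68 present → B-28 forms (Rx 3).
B-28 and P-38 present → A-60 forms (Rx 1).
H-46 and A-60 present → G-5 forms (Rx 10).
G-5 present → D-3 forms (Rx 9).
G-54 would need Q-40 and S-68 (Rx 4), but Q-40 never forms. L-76 would need P-38 and Q-40 (Rx 11), but Q-40 never forms.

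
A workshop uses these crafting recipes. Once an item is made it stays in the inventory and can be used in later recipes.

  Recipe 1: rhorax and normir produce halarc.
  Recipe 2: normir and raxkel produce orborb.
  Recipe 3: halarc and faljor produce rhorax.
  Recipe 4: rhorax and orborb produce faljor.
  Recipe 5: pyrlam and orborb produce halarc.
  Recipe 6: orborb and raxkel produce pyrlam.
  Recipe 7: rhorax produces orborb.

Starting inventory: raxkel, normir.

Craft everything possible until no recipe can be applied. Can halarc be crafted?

Yes

Using Recipe 2, normir and raxkel make orborb.
orborb and raxkel → pyrlam (Recipe 6).
Using Recipe 5, pyrlam and orborb make halarc.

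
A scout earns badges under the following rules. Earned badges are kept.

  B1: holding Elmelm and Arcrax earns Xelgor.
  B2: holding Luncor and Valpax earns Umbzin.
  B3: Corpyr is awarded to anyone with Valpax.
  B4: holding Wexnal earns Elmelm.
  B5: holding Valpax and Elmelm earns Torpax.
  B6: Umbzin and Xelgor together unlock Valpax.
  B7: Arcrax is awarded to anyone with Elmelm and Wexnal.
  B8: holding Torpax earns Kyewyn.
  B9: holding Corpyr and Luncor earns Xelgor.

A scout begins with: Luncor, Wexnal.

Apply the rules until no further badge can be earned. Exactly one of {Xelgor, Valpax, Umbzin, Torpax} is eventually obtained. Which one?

With Wexnal, Elmelm is earned (B4).
With Elmelm and Wexnal, Arcrax is earned (B7).
With Elmelm and Arcrax, Xelgor is earned (B1).
Valpax would need Umbzin and Xelgor (B6), but Umbzin is never earned. Umbzin would need Luncor and Valpax (B2), but Valpax is never earned. Torpax would need Valpax and Elmelm (B5), but Valpax is never earned.

Xelgor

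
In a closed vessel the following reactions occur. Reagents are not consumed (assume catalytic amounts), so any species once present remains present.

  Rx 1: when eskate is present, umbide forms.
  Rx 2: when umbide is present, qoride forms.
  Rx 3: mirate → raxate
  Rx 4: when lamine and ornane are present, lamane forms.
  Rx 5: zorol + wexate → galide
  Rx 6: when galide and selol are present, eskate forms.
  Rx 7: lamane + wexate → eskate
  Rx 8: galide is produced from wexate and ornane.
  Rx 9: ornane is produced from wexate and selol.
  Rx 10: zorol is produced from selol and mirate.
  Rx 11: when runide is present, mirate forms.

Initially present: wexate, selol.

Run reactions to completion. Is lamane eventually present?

No

lamane would need lamine and ornane (Rx 4), but lamine never forms.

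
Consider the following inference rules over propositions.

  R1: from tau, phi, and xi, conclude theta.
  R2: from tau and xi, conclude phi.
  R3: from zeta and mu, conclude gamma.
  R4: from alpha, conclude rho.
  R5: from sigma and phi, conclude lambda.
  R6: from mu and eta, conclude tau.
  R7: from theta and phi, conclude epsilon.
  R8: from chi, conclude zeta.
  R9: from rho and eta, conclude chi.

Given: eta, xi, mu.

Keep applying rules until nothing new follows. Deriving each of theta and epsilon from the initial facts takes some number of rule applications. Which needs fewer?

theta: mu and eta hold, so tau follows (R6). tau and xi hold, so phi follows (R2). tau, phi, and xi hold, so theta follows (R1). [3 rule applications]
epsilon: mu and eta hold, so tau follows (R6). From tau and xi, R2 gives phi. tau, phi, and xi hold, so theta follows (R1). theta and phi hold, so epsilon follows (R7). [4 rule applications]
theta needs fewer.

theta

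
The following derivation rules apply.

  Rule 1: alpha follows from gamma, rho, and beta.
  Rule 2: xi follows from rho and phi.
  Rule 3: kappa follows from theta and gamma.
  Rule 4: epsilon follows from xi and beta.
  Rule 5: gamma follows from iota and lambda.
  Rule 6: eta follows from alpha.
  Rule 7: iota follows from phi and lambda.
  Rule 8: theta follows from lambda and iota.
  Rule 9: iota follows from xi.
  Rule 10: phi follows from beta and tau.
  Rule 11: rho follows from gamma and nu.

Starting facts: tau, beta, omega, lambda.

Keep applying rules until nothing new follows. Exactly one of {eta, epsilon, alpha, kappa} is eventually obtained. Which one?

From beta and tau, Rule 10 gives phi.
phi and lambda hold, so iota follows (Rule 7).
lambda and iota hold, so theta follows (Rule 8).
iota and lambda hold, so gamma follows (Rule 5).
From theta and gamma, Rule 3 gives kappa.
eta would need alpha (Rule 6), but alpha is never established. epsilon would need xi and beta (Rule 4), but xi is never established. alpha would need gamma, rho, and beta (Rule 1), but rho is never established.

kappa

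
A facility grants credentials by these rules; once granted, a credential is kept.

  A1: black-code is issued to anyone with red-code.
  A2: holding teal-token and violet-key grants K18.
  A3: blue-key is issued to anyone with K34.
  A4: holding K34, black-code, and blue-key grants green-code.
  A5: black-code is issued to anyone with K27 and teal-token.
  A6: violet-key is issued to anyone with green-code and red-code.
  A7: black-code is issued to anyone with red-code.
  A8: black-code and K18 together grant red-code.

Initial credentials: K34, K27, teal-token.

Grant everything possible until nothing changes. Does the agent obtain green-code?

Holding K34 grants blue-key (A3).
Holding K27 and teal-token grants black-code (A5).
Holding K34, black-code, and blue-key grants green-code (A4).

Yes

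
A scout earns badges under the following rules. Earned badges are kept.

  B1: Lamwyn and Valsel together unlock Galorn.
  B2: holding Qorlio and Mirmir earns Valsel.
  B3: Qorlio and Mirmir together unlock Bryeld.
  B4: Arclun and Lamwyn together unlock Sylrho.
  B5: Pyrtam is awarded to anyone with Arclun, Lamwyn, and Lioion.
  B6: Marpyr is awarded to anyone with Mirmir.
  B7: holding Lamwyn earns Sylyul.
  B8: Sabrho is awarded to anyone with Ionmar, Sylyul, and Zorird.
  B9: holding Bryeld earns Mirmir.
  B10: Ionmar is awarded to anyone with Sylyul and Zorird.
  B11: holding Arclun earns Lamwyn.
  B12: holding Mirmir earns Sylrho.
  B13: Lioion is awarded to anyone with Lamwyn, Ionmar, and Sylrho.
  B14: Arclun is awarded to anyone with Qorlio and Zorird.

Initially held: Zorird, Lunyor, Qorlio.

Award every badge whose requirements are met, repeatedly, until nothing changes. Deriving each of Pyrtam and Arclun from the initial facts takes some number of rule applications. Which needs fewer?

Arclun: With Qorlio and Zorird, Arclun is earned (B14). [1 rule application]
Pyrtam: With Qorlio and Zorird, Arclun is earned (B14). With Arclun, Lamwyn is earned (B11). With Arclun and Lamwyn, Sylrho is earned (B4). With Lamwyn, Sylyul is earned (B7). With Sylyul and Zorird, Ionmar is earned (B10). With Lamwyn, Ionmar, and Sylrho, Lioion is earned (B13). With Arclun, Lamwyn, and Lioion, Pyrtam is earned (B5). [7 rule applications]
Arclun needs fewer.

Arclun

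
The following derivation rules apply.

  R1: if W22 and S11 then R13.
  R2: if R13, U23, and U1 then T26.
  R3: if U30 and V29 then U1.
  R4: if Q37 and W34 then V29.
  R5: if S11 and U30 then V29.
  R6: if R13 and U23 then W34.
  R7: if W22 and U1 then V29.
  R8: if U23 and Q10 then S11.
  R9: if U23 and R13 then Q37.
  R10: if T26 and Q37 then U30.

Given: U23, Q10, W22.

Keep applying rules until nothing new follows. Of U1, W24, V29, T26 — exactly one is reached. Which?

From U23 and Q10, R8 gives S11.
W22 and S11 hold, so R13 follows (R1).
R13 and U23 hold, so W34 follows (R6).
From U23 and R13, R9 gives Q37.
From Q37 and W34, R4 gives V29.
T26 would need R13, U23, and U1 (R2), but U1 is never established. U1 would need U30 and V29 (R3), but U30 is never established. No rule produces W24, and it is not given.

V29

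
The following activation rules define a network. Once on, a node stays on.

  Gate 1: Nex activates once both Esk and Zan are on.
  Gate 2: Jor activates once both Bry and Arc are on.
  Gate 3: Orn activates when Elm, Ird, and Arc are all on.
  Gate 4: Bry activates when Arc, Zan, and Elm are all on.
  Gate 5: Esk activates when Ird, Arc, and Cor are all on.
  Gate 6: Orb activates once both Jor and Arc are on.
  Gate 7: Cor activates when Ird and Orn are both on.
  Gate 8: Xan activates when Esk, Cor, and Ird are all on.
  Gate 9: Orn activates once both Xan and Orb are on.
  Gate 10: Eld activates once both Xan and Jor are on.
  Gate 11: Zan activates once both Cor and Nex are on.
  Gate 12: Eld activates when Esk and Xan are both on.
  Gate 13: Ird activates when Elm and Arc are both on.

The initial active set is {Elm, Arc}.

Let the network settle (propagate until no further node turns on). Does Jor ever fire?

No

Jor would need Bry and Arc (Gate 2), but Bry never turns on.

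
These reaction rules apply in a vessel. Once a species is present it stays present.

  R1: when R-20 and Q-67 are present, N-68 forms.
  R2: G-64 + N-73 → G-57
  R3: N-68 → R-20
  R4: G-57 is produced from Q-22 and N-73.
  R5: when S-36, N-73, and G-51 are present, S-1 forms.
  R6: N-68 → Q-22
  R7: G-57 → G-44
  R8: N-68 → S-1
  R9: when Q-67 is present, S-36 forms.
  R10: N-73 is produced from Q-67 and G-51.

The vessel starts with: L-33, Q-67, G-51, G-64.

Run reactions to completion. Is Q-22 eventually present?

No

Q-22 would need N-68 (R6), but N-68 never forms.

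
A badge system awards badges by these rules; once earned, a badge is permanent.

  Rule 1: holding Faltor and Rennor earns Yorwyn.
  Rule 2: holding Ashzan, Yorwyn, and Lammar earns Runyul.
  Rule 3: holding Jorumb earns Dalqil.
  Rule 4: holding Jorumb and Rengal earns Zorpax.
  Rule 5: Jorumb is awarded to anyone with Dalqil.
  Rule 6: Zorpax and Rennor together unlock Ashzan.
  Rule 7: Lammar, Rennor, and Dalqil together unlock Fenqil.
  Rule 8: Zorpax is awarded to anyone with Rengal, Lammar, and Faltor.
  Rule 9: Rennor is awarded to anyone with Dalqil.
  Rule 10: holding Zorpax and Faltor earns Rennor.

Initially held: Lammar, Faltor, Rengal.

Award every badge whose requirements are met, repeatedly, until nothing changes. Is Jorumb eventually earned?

Jorumb would need Dalqil (Rule 5), but Dalqil is never earned.

No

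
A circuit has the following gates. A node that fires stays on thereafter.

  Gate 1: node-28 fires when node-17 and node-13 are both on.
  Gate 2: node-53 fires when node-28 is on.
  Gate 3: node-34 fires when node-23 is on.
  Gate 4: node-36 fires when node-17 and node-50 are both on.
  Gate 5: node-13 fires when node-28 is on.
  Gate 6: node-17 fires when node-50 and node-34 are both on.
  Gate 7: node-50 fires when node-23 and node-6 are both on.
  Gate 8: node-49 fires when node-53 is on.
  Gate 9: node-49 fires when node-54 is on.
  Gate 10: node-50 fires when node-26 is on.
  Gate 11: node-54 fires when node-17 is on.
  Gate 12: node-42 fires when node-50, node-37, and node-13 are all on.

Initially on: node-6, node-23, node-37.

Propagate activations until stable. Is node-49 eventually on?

Yes

node-23 and node-6 are on, so node-50 fires (Gate 7).
Gate 3: node-23 on → node-34 on.
Gate 6: node-50 and node-34 on → node-17 on.
node-17 is on, so node-54 fires (Gate 11).
node-54 is on, so node-49 fires (Gate 9).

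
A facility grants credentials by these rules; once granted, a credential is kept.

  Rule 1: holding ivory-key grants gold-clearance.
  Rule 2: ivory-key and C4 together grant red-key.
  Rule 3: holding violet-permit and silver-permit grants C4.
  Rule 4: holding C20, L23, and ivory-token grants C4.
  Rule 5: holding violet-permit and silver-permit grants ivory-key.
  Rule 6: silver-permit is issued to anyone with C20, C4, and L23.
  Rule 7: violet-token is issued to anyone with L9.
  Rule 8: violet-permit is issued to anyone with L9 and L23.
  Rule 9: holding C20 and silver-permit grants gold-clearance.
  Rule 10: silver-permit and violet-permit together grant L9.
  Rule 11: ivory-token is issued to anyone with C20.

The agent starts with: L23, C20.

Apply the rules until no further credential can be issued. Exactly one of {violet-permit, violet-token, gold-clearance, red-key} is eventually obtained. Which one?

gold-clearance

Holding C20 grants ivory-token (Rule 11).
Holding C20, L23, and ivory-token grants C4 (Rule 4).
Holding C20, C4, and L23 grants silver-permit (Rule 6).
Holding C20 and silver-permit grants gold-clearance (Rule 9).
violet-permit would need L9 and L23 (Rule 8), but L9 is never granted. red-key would need ivory-key and C4 (Rule 2), but ivory-key is never granted. violet-token would need L9 (Rule 7), but L9 is never granted.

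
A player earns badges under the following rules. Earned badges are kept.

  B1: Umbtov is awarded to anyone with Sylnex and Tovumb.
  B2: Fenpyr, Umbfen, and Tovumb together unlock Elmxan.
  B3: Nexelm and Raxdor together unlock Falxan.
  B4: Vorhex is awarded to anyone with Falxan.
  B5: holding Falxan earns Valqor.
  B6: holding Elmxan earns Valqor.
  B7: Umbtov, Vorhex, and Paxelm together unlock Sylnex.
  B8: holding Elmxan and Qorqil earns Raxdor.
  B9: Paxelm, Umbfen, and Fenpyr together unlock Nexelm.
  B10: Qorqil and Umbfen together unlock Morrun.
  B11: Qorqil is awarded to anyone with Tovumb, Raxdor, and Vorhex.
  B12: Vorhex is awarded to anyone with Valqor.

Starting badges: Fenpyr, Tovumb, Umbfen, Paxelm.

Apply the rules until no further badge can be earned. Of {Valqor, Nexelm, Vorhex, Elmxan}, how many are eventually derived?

With Fenpyr, Umbfen, and Tovumb, Elmxan is earned (B2).
With Paxelm, Umbfen, and Fenpyr, Nexelm is earned (B9).
With Elmxan, Valqor is earned (B6).
With Valqor, Vorhex is earned (B12).
Valqor: reached.
Nexelm: reached.
Vorhex: reached.
Elmxan: reached.
All 4 are reached.

4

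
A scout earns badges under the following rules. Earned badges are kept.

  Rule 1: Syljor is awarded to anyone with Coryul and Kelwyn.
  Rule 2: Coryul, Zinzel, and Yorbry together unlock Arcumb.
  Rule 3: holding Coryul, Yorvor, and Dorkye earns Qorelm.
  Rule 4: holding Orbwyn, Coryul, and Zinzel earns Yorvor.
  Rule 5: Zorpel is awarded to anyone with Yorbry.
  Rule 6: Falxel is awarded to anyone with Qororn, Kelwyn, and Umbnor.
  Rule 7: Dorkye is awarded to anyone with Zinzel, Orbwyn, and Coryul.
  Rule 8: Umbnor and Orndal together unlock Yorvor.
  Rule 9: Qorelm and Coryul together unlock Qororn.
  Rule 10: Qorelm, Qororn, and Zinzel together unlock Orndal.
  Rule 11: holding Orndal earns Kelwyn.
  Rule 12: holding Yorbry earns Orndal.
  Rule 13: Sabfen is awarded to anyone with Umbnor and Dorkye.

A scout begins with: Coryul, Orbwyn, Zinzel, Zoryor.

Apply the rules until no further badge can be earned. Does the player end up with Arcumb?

Arcumb would need Coryul, Zinzel, and Yorbry (Rule 2), but Yorbry is never earned.

No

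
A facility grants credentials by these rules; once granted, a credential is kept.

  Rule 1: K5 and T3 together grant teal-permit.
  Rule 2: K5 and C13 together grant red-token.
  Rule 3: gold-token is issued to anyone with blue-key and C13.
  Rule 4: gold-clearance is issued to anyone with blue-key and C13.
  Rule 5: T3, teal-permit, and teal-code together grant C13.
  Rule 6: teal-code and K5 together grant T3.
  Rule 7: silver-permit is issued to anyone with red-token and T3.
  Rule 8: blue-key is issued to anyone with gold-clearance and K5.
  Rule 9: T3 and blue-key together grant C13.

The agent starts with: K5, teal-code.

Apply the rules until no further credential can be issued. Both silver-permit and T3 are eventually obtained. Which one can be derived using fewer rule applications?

T3: Holding teal-code and K5 grants T3 (Rule 6). [1 rule application]
silver-permit: Holding teal-code and K5 grants T3 (Rule 6). Holding K5 and T3 grants teal-permit (Rule 1). Holding T3, teal-permit, and teal-code grants C13 (Rule 5). Holding K5 and C13 grants red-token (Rule 2). Holding red-token and T3 grants silver-permit (Rule 7). [5 rule applications]
T3 needs fewer.

T3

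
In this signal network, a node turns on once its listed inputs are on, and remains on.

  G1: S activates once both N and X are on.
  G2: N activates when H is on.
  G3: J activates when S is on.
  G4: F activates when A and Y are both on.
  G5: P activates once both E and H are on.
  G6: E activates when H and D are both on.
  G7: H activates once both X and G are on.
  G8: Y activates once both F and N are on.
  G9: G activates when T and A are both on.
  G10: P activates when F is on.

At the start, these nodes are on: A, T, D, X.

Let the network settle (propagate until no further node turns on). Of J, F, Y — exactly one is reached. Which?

T and A are on, so G activates (G9).
G7: X and G on → H on.
H is on, so N activates (G2).
G1: N and X on → S on.
G3: S on → J on.
F would need A and Y (G4), but Y never turns on. Y would need F and N (G8), but F never turns on.

J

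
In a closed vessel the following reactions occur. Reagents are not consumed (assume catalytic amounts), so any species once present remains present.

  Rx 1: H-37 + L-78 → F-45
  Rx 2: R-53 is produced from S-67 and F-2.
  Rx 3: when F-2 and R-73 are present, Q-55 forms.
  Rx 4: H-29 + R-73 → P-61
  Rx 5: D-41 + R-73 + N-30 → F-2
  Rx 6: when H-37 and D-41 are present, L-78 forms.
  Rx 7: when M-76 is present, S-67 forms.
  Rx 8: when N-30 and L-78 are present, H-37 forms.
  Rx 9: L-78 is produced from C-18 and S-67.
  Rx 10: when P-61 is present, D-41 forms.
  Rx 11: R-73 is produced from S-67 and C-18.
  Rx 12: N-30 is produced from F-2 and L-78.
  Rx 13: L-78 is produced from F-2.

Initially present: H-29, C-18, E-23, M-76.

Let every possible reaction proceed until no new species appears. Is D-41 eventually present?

Yes

M-76 present → S-67 forms (Rx 7).
S-67 and C-18 present → R-73 forms (Rx 11).
H-29 and R-73 present → P-61 forms (Rx 4).
P-61 present → D-41 forms (Rx 10).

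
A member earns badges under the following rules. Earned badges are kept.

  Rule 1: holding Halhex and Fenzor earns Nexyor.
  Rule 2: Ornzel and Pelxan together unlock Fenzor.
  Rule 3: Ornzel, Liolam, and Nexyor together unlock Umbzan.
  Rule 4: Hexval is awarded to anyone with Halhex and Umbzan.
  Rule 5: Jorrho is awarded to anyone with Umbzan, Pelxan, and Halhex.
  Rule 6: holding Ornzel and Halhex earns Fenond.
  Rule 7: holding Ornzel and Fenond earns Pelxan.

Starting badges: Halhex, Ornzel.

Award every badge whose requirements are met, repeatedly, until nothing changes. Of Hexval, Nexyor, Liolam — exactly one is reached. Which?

With Ornzel and Halhex, Fenond is earned (Rule 6).
With Ornzel and Fenond, Pelxan is earned (Rule 7).
With Ornzel and Pelxan, Fenzor is earned (Rule 2).
With Halhex and Fenzor, Nexyor is earned (Rule 1).
Hexval would need Halhex and Umbzan (Rule 4), but Umbzan is never earned. No rule produces Liolam, and it is not given.

Nexyor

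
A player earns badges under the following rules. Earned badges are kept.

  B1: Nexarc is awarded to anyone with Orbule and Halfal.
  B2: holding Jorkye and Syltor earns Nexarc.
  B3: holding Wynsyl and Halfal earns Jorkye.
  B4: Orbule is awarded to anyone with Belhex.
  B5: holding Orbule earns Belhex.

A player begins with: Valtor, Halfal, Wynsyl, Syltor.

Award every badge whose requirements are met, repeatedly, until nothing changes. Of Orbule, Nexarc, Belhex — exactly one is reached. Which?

Nexarc

With Wynsyl and Halfal, Jorkye is earned (B3).
With Jorkye and Syltor, Nexarc is earned (B2).
Orbule would need Belhex (B4), but Belhex is never earned. Belhex would need Orbule (B5), but Orbule is never earned.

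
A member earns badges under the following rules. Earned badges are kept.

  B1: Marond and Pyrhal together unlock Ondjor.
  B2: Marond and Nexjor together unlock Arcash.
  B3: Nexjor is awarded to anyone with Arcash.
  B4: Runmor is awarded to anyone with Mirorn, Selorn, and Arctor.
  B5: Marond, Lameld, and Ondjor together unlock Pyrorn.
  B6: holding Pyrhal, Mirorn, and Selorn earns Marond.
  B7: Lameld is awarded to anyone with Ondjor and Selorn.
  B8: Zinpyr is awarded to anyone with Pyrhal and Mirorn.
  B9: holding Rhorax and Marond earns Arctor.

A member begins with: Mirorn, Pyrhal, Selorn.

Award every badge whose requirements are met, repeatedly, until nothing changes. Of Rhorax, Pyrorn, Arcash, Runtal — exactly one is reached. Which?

With Pyrhal, Mirorn, and Selorn, Marond is earned (B6).
With Marond and Pyrhal, Ondjor is earned (B1).
With Ondjor and Selorn, Lameld is earned (B7).
With Marond, Lameld, and Ondjor, Pyrorn is earned (B5).
Arcash would need Marond and Nexjor (B2), but Nexjor is never earned. No rule produces Rhorax, and it is not given. No rule produces Runtal, and it is not given.

Pyrorn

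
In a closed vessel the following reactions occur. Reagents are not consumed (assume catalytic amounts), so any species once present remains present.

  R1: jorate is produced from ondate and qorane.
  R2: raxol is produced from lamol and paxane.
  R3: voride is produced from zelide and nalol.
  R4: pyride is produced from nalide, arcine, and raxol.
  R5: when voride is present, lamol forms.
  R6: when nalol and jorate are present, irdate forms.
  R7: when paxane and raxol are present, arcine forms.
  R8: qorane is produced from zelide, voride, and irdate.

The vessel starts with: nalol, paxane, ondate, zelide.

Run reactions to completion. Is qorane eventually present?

qorane would need zelide, voride, and irdate (R8), but irdate never forms.

No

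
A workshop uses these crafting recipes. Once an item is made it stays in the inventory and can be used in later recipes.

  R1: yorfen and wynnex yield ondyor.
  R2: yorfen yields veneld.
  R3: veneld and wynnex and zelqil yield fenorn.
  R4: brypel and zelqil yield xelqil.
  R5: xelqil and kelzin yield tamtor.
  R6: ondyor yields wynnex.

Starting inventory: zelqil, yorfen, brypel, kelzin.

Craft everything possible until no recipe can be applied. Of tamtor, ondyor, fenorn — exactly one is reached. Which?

Using R4, brypel and zelqil make xelqil.
xelqil and kelzin → tamtor (R5).
fenorn would need veneld, wynnex, and zelqil (R3), but wynnex is never obtained. ondyor would need yorfen and wynnex (R1), but wynnex is never obtained.

tamtor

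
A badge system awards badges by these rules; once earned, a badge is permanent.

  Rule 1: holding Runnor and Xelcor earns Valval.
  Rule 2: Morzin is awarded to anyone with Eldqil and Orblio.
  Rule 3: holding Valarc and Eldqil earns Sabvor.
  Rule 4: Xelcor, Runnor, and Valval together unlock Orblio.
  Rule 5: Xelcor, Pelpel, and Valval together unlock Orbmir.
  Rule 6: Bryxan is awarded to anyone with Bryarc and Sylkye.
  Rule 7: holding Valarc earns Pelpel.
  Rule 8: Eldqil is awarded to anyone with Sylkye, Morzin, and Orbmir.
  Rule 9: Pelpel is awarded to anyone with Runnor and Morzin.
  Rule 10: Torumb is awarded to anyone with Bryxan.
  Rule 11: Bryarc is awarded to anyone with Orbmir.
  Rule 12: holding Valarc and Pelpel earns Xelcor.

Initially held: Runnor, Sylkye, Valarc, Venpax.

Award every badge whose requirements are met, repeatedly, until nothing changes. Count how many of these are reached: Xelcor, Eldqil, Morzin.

With Valarc, Pelpel is earned (Rule 7).
With Valarc and Pelpel, Xelcor is earned (Rule 12).
Xelcor: reached.
Eldqil would need Sylkye, Morzin, and Orbmir (Rule 8), but Morzin is never earned.
Morzin would need Eldqil and Orblio (Rule 2), but Eldqil is never earned.
Reached: Xelcor — 1 of the 3.

1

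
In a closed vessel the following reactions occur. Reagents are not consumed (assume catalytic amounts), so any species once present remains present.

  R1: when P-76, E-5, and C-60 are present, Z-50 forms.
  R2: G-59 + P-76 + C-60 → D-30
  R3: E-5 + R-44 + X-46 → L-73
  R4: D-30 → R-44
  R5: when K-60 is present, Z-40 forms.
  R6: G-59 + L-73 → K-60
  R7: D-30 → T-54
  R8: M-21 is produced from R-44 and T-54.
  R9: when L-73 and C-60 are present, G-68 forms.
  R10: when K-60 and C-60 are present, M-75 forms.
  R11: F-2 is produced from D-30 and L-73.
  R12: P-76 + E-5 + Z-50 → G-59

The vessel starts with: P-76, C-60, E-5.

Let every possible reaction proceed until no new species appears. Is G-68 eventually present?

G-68 would need L-73 and C-60 (R9), but L-73 never forms.

No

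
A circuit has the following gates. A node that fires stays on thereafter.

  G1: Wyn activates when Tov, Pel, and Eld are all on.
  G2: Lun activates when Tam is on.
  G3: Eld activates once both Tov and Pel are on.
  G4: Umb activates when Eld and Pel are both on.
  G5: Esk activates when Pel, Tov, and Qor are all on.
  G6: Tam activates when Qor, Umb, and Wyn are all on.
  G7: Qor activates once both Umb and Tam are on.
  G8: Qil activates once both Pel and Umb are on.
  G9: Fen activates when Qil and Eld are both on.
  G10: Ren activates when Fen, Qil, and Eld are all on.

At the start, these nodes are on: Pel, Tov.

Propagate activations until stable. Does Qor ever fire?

No

Qor would need Umb and Tam (G7), but Tam never turns on.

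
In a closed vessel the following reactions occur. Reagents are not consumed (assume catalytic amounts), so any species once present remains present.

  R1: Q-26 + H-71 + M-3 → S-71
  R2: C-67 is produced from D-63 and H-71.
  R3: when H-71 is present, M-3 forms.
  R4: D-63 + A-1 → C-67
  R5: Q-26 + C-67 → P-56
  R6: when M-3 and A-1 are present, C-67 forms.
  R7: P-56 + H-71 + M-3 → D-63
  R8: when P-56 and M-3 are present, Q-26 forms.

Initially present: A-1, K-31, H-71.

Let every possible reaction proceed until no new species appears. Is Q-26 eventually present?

Q-26 would need P-56 and M-3 (R8), but P-56 never forms.

No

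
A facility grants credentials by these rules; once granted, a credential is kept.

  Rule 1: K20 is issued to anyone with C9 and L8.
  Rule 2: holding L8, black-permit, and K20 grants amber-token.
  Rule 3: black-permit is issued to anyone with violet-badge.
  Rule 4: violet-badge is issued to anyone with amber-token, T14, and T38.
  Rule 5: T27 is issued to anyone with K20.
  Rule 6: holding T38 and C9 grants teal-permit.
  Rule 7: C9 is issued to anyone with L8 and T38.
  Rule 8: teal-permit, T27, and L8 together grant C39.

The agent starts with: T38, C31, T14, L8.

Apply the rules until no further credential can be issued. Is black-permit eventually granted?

black-permit would need violet-badge (Rule 3), but violet-badge is never granted.

No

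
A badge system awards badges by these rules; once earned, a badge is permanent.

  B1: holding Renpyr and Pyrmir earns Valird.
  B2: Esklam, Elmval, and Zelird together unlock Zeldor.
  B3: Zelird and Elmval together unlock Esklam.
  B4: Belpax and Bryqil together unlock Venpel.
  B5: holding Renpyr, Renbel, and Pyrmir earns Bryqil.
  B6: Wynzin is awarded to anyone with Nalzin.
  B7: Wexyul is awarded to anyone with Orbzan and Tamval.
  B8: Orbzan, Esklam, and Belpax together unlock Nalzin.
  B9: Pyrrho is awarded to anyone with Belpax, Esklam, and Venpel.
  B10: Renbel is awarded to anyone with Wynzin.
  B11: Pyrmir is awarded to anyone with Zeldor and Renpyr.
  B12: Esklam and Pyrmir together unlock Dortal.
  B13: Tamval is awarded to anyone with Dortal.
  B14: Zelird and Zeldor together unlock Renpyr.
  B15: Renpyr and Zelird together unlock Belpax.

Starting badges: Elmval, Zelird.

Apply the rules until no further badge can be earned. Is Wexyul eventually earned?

Wexyul would need Orbzan and Tamval (B7), but Orbzan is never earned.

No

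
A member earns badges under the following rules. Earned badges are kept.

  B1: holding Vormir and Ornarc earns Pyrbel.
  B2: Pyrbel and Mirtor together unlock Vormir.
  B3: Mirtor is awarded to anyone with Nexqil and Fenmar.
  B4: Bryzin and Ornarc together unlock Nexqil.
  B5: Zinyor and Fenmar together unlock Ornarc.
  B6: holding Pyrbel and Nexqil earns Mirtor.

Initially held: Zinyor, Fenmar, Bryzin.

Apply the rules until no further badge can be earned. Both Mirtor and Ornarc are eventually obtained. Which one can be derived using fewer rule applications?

Ornarc: With Zinyor and Fenmar, Ornarc is earned (B5). [1 rule application]
Mirtor: With Zinyor and Fenmar, Ornarc is earned (B5). With Bryzin and Ornarc, Nexqil is earned (B4). With Nexqil and Fenmar, Mirtor is earned (B3). [3 rule applications]
Ornarc needs fewer.

Ornarc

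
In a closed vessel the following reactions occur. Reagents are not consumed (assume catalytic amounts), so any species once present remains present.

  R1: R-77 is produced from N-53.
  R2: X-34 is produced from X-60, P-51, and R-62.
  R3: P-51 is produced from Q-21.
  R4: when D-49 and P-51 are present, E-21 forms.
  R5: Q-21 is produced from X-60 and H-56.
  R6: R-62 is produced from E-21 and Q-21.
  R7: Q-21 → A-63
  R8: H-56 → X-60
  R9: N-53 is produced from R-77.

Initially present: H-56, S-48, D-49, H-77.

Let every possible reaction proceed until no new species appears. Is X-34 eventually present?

Yes

H-56 present → X-60 forms (R8).
X-60 and H-56 present → Q-21 forms (R5).
Q-21 present → P-51 forms (R3).
D-49 and P-51 present → E-21 forms (R4).
E-21 and Q-21 present → R-62 forms (R6).
X-60, P-51, and R-62 present → X-34 forms (R2).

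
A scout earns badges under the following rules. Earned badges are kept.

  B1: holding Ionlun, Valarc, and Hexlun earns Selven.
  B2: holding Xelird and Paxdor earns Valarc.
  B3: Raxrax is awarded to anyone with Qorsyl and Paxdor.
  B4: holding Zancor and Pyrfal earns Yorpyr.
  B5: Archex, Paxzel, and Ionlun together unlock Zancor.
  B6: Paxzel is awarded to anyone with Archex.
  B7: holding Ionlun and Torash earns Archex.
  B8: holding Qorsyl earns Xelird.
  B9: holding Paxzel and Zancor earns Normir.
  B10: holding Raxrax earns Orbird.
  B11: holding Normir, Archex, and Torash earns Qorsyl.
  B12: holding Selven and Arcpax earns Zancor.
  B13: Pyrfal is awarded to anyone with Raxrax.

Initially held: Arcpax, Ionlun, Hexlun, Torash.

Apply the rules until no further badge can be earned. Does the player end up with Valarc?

No

Valarc would need Xelird and Paxdor (B2), but Paxdor is never earned.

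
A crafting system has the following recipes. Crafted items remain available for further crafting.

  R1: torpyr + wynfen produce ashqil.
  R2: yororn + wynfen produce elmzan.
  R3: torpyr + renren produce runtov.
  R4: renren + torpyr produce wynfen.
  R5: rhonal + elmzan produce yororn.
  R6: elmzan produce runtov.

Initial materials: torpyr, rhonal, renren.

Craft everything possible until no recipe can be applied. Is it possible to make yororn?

No

yororn would need rhonal and elmzan (R5), but elmzan is never obtained.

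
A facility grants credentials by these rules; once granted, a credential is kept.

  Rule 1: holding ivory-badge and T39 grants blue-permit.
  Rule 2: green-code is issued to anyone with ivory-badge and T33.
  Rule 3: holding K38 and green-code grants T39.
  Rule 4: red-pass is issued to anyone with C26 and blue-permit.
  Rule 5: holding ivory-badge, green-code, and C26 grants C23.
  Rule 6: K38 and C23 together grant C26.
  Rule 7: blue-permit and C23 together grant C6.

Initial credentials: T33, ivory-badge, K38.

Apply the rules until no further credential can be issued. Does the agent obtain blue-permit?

Holding ivory-badge and T33 grants green-code (Rule 2).
Holding K38 and green-code grants T39 (Rule 3).
Holding ivory-badge and T39 grants blue-permit (Rule 1).

Yes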